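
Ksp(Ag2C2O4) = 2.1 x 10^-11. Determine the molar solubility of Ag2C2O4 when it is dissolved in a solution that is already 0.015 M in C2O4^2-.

s ≈ 1.9 × 10^-5 M

Ag2C2O4(s) <=> 2 Ag^+ + C2O4^2-
Ksp = [Ag^+]^2[C2O4^2-]
If s mol/L dissolves here, [Ag^+] = 2s, [C2O4^2-] = 0.015 + s ≈ 0.015 (since the C2O4^2- already present dominates).
Ksp ≈ (2s)^2 × 0.015
s = 1.9 × 10^-5 M
Check: s = 1.9 × 10^-5 ≪ 0.015, so the approximation is valid.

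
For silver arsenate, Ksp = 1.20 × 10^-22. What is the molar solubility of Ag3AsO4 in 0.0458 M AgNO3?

Ag3AsO4(s) <=> 3 Ag^+(aq) + AsO4^3-(aq)
Ksp = [Ag^+]^3[AsO4^3-]
Let s be the molar solubility in this solution. [Ag^+] = 0.0458 + 3s ≈ 0.0458, [AsO4^3-] = s (Ksp is small, so little additional dissolves).
Ksp ≈ (0.0458)^3 × s
s = 1.25 × 10^-18 M
Check: 3s = 3.7 x 10^-18 ≪ 0.0458, so the approximation is valid.

1.25 × 10^-18 M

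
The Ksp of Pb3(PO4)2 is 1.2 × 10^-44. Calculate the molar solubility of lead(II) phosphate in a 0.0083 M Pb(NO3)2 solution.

s = 7.2e-20 M

Pb3(PO4)2(s) ⇌ 3 Pb^2+(aq) + 2 PO4^3-(aq)
Ksp = [Pb^2+]^3[PO4^3-]^2
Let s = moles of Pb3(PO4)2 that dissolve per litre. [Pb^2+] = 0.0083 + 3s ≈ 0.0083, [PO4^3-] = 2s (Ksp is small, so little additional dissolves).
Ksp ≈ (0.0083)^3 × (2s)^2
s = 7.2 × 10^-20 M
Check: 3s = 2.2 × 10^-19 ≪ 0.0083, so the approximation is valid.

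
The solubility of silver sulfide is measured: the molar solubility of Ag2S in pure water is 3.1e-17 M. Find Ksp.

Ksp ≈ 1.2 × 10^-49

Ag2S(s) ⇌ 2 Ag^+(aq) + S^2-(aq)
Let s = molar solubility. Then [Ag^+] = 2s and [S^2-] = s.
Ksp = [Ag^+]^2[S^2-]
So Ksp = (2s)^2 × s = 4s^3
Ksp = 4 × (3.1 x 10^-17)^3 = 1.2 x 10^-49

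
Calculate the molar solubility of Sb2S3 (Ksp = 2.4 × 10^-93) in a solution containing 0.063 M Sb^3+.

2.8e-31 M

Sb2S3(s) ⇌ 2 Sb^3+(aq) + 3 S^2-(aq)
Ksp = [Sb^3+]^2[S^2-]^3
If s mol/L dissolves here, [Sb^3+] = 0.063 + 2s ≈ 0.063, [S^2-] = 3s (since the Sb^3+ already present dominates).
Ksp ≈ (0.063)^2 × (3s)^3
s = 2.8 x 10^-31 M
Check: 2s = 5.6 × 10^-31 ≪ 0.063, so the approximation is valid.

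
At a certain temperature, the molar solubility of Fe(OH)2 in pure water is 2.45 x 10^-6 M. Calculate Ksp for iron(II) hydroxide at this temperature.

Ksp = 5.88e-17

Fe(OH)2(s) ⇌ Fe^2+ + 2 OH^-
Let s = molar solubility. Then [Fe^2+] = s and [OH^-] = 2s.
Ksp = [Fe^2+][OH^-]^2
Ksp = s(2s)^2 = 4s^3
Ksp = 4 × (2.45 × 10^-6)^3 = 5.88 x 10^-17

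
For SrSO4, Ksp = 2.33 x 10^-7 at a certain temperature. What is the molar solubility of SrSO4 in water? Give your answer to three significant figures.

SrSO4(s) <=> Sr^2+ + SO4^2-
Ksp = [Sr^2+][SO4^2-]
Let s = molar solubility. Then [Sr^2+] = s and [SO4^2-] = s.
Ksp = s × s = s^2
s = (2.33 x 10^-7)^(1/2) = 4.83 × 10^-4 M

4.83 × 10^-4 M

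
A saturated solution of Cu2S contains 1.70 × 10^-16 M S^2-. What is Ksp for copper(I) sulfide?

Ksp = 1.97e-47

Cu2S(s) ⇌ 2 Cu^+ + S^2-
Stoichiometry gives [Cu^+] = (2/1)[S^2-] = 3.400 × 10^-16 M.
Ksp = [Cu^+]^2[S^2-]
Ksp = (3.400 × 10^-16)^2 × 1.70 × 10^-16 = 1.97 × 10^-47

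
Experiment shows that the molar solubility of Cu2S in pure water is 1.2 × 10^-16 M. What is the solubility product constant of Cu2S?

6.9 × 10^-48

Cu2S(s) <=> 2 Cu^+(aq) + S^2-(aq)
With molar solubility s: [Cu^+] = 2s, [S^2-] = s.
Ksp = [Cu^+]^2[S^2-]
Ksp = (2s)^2s = 4s^3
Ksp = 4 × (1.2 x 10^-16)^3 = 6.9 x 10^-48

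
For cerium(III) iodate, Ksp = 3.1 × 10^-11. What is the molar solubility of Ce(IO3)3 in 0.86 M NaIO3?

Ce(IO3)3(s) ⇌ Ce^3+ + 3 IO3^-
Ksp = [Ce^3+][IO3^-]^3
Let s be the molar solubility in this solution. [Ce^3+] = s, [IO3^-] = 0.86 + 3s ≈ 0.86 (Ksp is small, so little additional dissolves).
Ksp ≈ s × (0.86)^3
s = 4.9 x 10^-11 M
Check: 3s = 1.5 × 10^-10 ≪ 0.86, so the approximation is valid.

s ≈ 4.9 × 10^-11 M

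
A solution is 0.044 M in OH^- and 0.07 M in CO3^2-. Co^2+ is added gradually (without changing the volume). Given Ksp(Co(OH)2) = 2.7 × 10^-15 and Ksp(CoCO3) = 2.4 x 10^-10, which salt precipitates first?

Precipitation of each salt starts when its ion product equals its Ksp.
For Co(OH)2: 2.7 × 10^-15 = (0.044)^2 × [Co^2+]  ⇒  [Co^2+] = 1.4 × 10^-12 M.
For CoCO3: 2.4 x 10^-10 = 0.07 × [Co^2+]  ⇒  [Co^2+] = 3.4 × 10^-9 M.
The salt with the lower threshold [Co^2+] precipitates first: Co(OH)2.

Co(OH)2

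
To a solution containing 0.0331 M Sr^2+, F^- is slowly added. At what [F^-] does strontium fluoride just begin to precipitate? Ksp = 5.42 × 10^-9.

SrF2(s) <=> Sr^2+ + 2 F^-
Ksp = [Sr^2+][F^-]^2
Precipitation begins when Q = Ksp. With [Sr^2+] = 0.0331 M:
5.42 × 10^-9 = (0.0331) × [F^-]^2
[F^-] = (5.42 × 10^-9 / 3.31 × 10^-2)^(1/2) = 4.05 x 10^-4 M

[F^-] = 4.05 × 10^-4 M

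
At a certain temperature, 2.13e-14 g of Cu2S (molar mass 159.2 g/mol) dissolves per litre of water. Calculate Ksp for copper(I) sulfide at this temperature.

Molar solubility s = (2.13 × 10^-14 g/L) / (159.2 g/mol) = 1.338 x 10^-16 M.
Cu2S(s) ⇌ 2 Cu^+ + S^2-
Let s = molar solubility. Then [Cu^+] = 2s and [S^2-] = s.
Ksp = [Cu^+]^2[S^2-]
Substituting: Ksp = (2s)^2s = 4s^3
With s = 1.338 × 10^-16: Ksp = 9.58 × 10^-48

Ksp ≈ 9.58e-48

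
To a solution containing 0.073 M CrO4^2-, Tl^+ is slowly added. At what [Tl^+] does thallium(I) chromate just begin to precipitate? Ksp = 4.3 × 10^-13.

Tl2CrO4(s) ⇌ 2 Tl^+(aq) + CrO4^2-(aq)
Ksp = [Tl^+]^2[CrO4^2-]
Precipitation begins when Q = Ksp. With [CrO4^2-] = 0.073 M:
4.3 × 10^-13 = (0.073) × [Tl^+]^2
[Tl^+] = (4.3 × 10^-13 / 7.3 x 10^-2)^(1/2) = 2.4 × 10^-6 M

2.4e-6 M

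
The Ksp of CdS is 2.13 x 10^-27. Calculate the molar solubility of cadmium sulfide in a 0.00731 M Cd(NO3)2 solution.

2.91e-25 M

CdS(s) ⇌ Cd^2+(aq) + S^2-(aq)
Ksp = [Cd^2+][S^2-]
Let s be the molar solubility in this solution. [Cd^2+] = 0.00731 + s ≈ 0.00731, [S^2-] = s (since Cd^2+ from Cd(NO3)2 dominates).
Ksp ≈ 0.00731 × s
s = 2.91 × 10^-25 M
Check: s = 2.9 x 10^-25 ≪ 0.00731, so the approximation is valid.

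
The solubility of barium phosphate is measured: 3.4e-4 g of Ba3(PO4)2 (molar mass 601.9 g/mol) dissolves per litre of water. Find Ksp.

6.2 x 10^-30

Molar solubility s = (3.4 × 10^-4 g/L) / (601.9 g/mol) = 5.65 × 10^-7 M.
Ba3(PO4)2(s) ⇌ 3 Ba^2+(aq) + 2 PO4^3-(aq)
Let s = molar solubility. Then [Ba^2+] = 3s and [PO4^3-] = 2s.
Ksp = [Ba^2+]^3[PO4^3-]^2
Ksp = (3s)^3(2s)^2 = 108s^5
Ksp = 108 × (5.65 × 10^-7)^5 = 6.2 × 10^-30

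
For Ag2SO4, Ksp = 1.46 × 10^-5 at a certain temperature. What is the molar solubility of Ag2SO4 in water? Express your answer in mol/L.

Ag2SO4(s) ⇌ 2 Ag^+ + SO4^2-
Ksp = [Ag^+]^2[SO4^2-]
With molar solubility s: [Ag^+] = 2s, [SO4^2-] = s.
Ksp = (2s)^2s = 4s^3
Solving, s = (1.46 × 10^-5/4)^(1/3) = 1.54 x 10^-2 M

1.54e-2 M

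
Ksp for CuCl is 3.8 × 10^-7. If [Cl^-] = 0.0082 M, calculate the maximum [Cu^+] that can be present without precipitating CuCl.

[Cu^+] = 4.6 x 10^-5 M

CuCl(s) ⇌ Cu^+(aq) + Cl^-(aq)
Ksp = [Cu^+][Cl^-]
Precipitation begins when Q = Ksp. With [Cl^-] = 0.0082 M:
3.8 × 10^-7 = (0.0082) × [Cu^+]
[Cu^+] = (3.8 × 10^-7 / 8.2 x 10^-3) = 4.6 × 10^-5 M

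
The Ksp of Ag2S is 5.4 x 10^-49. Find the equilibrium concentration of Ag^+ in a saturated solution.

[Ag^+] ≈ 1.0 × 10^-16 M

Ag2S(s) ⇌ 2 Ag^+(aq) + S^2-(aq)
Ksp = [Ag^+]^2[S^2-]
Let s = molar solubility. Then [Ag^+] = 2s and [S^2-] = s.
So Ksp = (2s)^2 × s = 4s^3
s^3 = 5.4 x 10^-49 / 4, so s = 5.13 x 10^-17 M
[Ag^+] = 2s = 1.0 x 10^-16 M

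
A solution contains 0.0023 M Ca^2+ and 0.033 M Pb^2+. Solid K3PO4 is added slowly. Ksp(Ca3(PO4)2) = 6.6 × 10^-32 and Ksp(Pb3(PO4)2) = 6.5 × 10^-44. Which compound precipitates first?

Precipitation of each salt starts when its ion product equals its Ksp.
For Ca3(PO4)2: 6.6 × 10^-32 = (0.0023)^3 × [PO4^3-]^2  ⇒  [PO4^3-] = 2.3 × 10^-12 M.
For Pb3(PO4)2: 6.5 × 10^-44 = (0.033)^3 × [PO4^3-]^2  ⇒  [PO4^3-] = 4.3 × 10^-20 M.
The salt with the lower threshold [PO4^3-] precipitates first: Pb3(PO4)2.

Pb3(PO4)2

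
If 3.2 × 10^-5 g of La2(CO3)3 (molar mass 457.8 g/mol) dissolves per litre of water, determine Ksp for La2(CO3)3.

Molar solubility s = (3.2 × 10^-5 g/L) / (457.8 g/mol) = 6.99 × 10^-8 M.
La2(CO3)3(s) ⇌ 2 La^3+(aq) + 3 CO3^2-(aq)
Let s = molar solubility. Then [La^3+] = 2s and [CO3^2-] = 3s.
Ksp = [La^3+]^2[CO3^2-]^3
So Ksp = (2s)^2 × (3s)^3 = 108s^5
Ksp = 108 × (6.99 × 10^-8)^5 = 1.8 × 10^-34

1.8 × 10^-34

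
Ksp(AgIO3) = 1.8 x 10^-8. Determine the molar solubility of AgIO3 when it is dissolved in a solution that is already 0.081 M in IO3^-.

s ≈ 2.2 × 10^-7 M

AgIO3(s) ⇌ Ag^+ + IO3^-
Ksp = [Ag^+][IO3^-]
Let s be the molar solubility in this solution. [Ag^+] = s, [IO3^-] = 0.081 + s ≈ 0.081 (common-ion effect: IO3^- is already 0.081 M).
Ksp ≈ s × 0.081
s = 2.2 x 10^-7 M
Check: s = 2.2 x 10^-7 ≪ 0.081, so the approximation is valid.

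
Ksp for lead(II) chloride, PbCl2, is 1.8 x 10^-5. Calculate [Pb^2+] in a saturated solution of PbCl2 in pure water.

PbCl2(s) ⇌ Pb^2+(aq) + 2 Cl^-(aq)
Ksp = [Pb^2+][Cl^-]^2
If s mol/L of PbCl2 dissolves, [Pb^2+] = s and [Cl^-] = 2s.
Ksp = s(2s)^2 = 4s^3
s = (1.8 x 10^-5 / 4)^(1/3) = 1.65 x 10^-2 M
[Pb^2+] = s = 1.7 × 10^-2 M

[Pb^2+] = 1.7 × 10^-2 M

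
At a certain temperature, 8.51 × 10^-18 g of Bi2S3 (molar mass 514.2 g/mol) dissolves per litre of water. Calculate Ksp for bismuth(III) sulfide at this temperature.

1.34 × 10^-97

Molar solubility s = (8.51 x 10^-18 g/L) / (514.2 g/mol) = 1.655 x 10^-20 M.
Bi2S3(s) ⇌ 2 Bi^3+(aq) + 3 S^2-(aq)
If s mol/L of Bi2S3 dissolves, [Bi^3+] = 2s and [S^2-] = 3s.
Ksp = [Bi^3+]^2[S^2-]^3
Ksp = (2s)^2(3s)^3 = 108s^5
Ksp = 108 × (1.655 × 10^-20)^5 = 1.34 × 10^-97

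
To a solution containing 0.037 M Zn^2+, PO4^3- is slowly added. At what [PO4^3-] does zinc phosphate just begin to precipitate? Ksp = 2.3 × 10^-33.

Zn3(PO4)2(s) ⇌ 3 Zn^2+(aq) + 2 PO4^3-(aq)
Ksp = [Zn^2+]^3[PO4^3-]^2
Precipitation begins when Q = Ksp. With [Zn^2+] = 0.037 M:
2.3 × 10^-33 = (0.037)^3 × [PO4^3-]^2
[PO4^3-] = (2.3 × 10^-33 / 5.07 × 10^-5)^(1/2) = 6.7 × 10^-15 M

[PO4^3-] = 6.7e-15 M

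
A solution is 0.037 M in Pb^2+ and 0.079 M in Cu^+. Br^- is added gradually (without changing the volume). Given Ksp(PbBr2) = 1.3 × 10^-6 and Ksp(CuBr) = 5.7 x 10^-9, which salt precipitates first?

CuBr

Each salt begins to precipitate when Q = Ksp, i.e. when [Br^-] reaches its threshold.
For PbBr2: 1.3 × 10^-6 = 0.037 × [Br^-]^2  ⇒  [Br^-] = 5.9 × 10^-3 M.
For CuBr: 5.7 x 10^-9 = 0.079 × [Br^-]  ⇒  [Br^-] = 7.2 × 10^-8 M.
The salt with the lower threshold [Br^-] precipitates first: CuBr.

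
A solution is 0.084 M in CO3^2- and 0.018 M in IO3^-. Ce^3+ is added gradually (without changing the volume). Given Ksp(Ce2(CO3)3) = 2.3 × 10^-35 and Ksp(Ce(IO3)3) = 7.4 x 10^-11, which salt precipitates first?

Ce2(CO3)3

Precipitation of each salt starts when its ion product equals its Ksp.
For Ce2(CO3)3: 2.3 × 10^-35 = (0.084)^3 × [Ce^3+]^2  ⇒  [Ce^3+] = 2.0 × 10^-16 M.
For Ce(IO3)3: 7.4 x 10^-11 = (0.018)^3 × [Ce^3+]  ⇒  [Ce^3+] = 1.3 × 10^-5 M.
The salt with the lower threshold [Ce^3+] precipitates first: Ce2(CO3)3.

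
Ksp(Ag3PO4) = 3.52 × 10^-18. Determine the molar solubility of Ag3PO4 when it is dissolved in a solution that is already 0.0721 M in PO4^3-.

Ag3PO4(s) <=> 3 Ag^+ + PO4^3-
Ksp = [Ag^+]^3[PO4^3-]
Let s be the molar solubility in this solution. [Ag^+] = 3s, [PO4^3-] = 0.0721 + s ≈ 0.0721 (common-ion effect: PO4^3- is already 0.0721 M).
Ksp ≈ (3s)^3 × 0.0721
s = 1.22 × 10^-6 M
Check: s = 1.2 x 10^-6 ≪ 0.0721, so the approximation is valid.

1.22 × 10^-6 M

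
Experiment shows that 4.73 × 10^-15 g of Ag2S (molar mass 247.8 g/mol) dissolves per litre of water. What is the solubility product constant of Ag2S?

Molar solubility s = (4.73 × 10^-15 g/L) / (247.8 g/mol) = 1.909 × 10^-17 M.
Ag2S(s) ⇌ 2 Ag^+ + S^2-
For each mole of Ag2S that dissolves: [Ag^+] = 2s, [S^2-] = s.
Ksp = [Ag^+]^2[S^2-]
So Ksp = (2s)^2 × s = 4s^3
With s = 1.909 x 10^-17: Ksp = 2.78 × 10^-50

2.78 × 10^-50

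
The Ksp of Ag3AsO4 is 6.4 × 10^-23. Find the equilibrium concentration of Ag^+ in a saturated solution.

Ag3AsO4(s) ⇌ 3 Ag^+ + AsO4^3-
Ksp = [Ag^+]^3[AsO4^3-]
Let s = molar solubility. Then [Ag^+] = 3s and [AsO4^3-] = s.
Ksp = (3s)^3s = 27s^4
s = (6.4 × 10^-23 / 27)^(1/4) = 1.24 x 10^-6 M
[Ag^+] = 3s = 3.7 × 10^-6 M

[Ag^+] = 3.7e-6 M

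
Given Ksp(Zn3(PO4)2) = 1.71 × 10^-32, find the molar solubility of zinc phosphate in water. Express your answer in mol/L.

s = 1.74 x 10^-7 M

Zn3(PO4)2(s) <=> 3 Zn^2+(aq) + 2 PO4^3-(aq)
Ksp = [Zn^2+]^3[PO4^3-]^2
If s mol/L of Zn3(PO4)2 dissolves, [Zn^2+] = 3s and [PO4^3-] = 2s.
So Ksp = (3s)^3 × (2s)^2 = 108s^5
Solving, s = (1.71 × 10^-32/108)^(1/5) = 1.74 × 10^-7 M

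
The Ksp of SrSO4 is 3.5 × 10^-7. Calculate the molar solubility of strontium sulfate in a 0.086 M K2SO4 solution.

SrSO4(s) <=> Sr^2+ + SO4^2-
Ksp = [Sr^2+][SO4^2-]
Let s be the molar solubility in this solution. [Sr^2+] = s, [SO4^2-] = 0.086 + s ≈ 0.086 (Ksp is small, so little additional dissolves).
Ksp ≈ s × 0.086
s = 4.1 × 10^-6 M
Check: s = 4.1 × 10^-6 ≪ 0.086, so the approximation is valid.

4.1 x 10^-6 M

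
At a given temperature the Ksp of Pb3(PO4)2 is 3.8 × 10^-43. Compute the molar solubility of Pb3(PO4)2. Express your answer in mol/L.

Pb3(PO4)2(s) <=> 3 Pb^2+ + 2 PO4^3-
Ksp = [Pb^2+]^3[PO4^3-]^2
If s mol/L of Pb3(PO4)2 dissolves, [Pb^2+] = 3s and [PO4^3-] = 2s.
So Ksp = (3s)^3 × (2s)^2 = 108s^5
s^5 = 3.8 × 10^-43 / 108, so s = 1.3 × 10^-9 M

s ≈ 1.3 x 10^-9 M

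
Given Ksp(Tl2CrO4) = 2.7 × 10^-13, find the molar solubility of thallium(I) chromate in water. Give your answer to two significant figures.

s ≈ 4.1e-5 M

Tl2CrO4(s) <=> 2 Tl^+ + CrO4^2-
Ksp = [Tl^+]^2[CrO4^2-]
For each mole of Tl2CrO4 that dissolves: [Tl^+] = 2s, [CrO4^2-] = s.
Ksp = (2s)^2s = 4s^3
s = (2.7 × 10^-13 / 4)^(1/3) = 4.1 x 10^-5 M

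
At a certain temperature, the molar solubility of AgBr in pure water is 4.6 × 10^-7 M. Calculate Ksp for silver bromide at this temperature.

AgBr(s) ⇌ Ag^+(aq) + Br^-(aq)
With molar solubility s: [Ag^+] = s, [Br^-] = s.
Ksp = [Ag^+][Br^-]
Ksp = s^2
With s = 4.6 × 10^-7: Ksp = 2.1 x 10^-13

2.1 × 10^-13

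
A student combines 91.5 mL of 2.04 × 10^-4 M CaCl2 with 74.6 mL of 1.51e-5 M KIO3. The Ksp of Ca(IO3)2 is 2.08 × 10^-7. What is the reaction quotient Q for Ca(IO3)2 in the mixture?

Total volume = 91.5 + 74.6 = 166.1 mL.
[Ca^2+] = 2.04 × 10^-4 × (91.5/166.1) = 1.124 × 10^-4 M
[IO3^-] = 1.51 x 10^-5 × (74.6/166.1) = 6.782 × 10^-6 M
Ca(IO3)2(s) ⇌ Ca^2+ + 2 IO3^-, so Q = [Ca^2+][IO3^-]^2
Q = (1.124 × 10^-4)(6.782 x 10^-6)^2 = 5.17 × 10^-15
Q < Ksp, so no precipitate of Ca(IO3)2 forms.

Q ≈ 5.17e-15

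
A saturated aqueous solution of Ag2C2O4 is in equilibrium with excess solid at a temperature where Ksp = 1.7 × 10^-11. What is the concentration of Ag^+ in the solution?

3.2 × 10^-4 M

Ag2C2O4(s) ⇌ 2 Ag^+ + C2O4^2-
Ksp = [Ag^+]^2[C2O4^2-]
With molar solubility s: [Ag^+] = 2s, [C2O4^2-] = s.
So Ksp = (2s)^2 × s = 4s^3
s^3 = 1.7 × 10^-11 / 4, so s = 1.62 x 10^-4 M
[Ag^+] = 2s = 3.2 × 10^-4 M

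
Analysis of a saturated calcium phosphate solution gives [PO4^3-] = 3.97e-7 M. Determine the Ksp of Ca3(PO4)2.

Ca3(PO4)2(s) <=> 3 Ca^2+(aq) + 2 PO4^3-(aq)
Stoichiometry gives [Ca^2+] = (3/2)[PO4^3-] = 5.955 x 10^-7 M.
Ksp = [Ca^2+]^3[PO4^3-]^2
Ksp = (5.955 × 10^-7)^3 × (3.97 x 10^-7)^2 = 3.33 × 10^-32

Ksp ≈ 3.33 x 10^-32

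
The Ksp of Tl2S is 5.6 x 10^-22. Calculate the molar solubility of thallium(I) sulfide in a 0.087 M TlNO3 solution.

Tl2S(s) ⇌ 2 Tl^+(aq) + S^2-(aq)
Ksp = [Tl^+]^2[S^2-]
Let s be the molar solubility in this solution. [Tl^+] = 0.087 + 2s ≈ 0.087, [S^2-] = s (common-ion effect: Tl^+ is already 0.087 M).
Ksp ≈ (0.087)^2 × s
s = 7.4 × 10^-20 M
Check: 2s = 1.5 x 10^-19 ≪ 0.087, so the approximation is valid.

7.4 × 10^-20 M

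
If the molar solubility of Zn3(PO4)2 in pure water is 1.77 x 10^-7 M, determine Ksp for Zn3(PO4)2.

Zn3(PO4)2(s) <=> 3 Zn^2+(aq) + 2 PO4^3-(aq)
If s mol/L of Zn3(PO4)2 dissolves, [Zn^2+] = 3s and [PO4^3-] = 2s.
Ksp = [Zn^2+]^3[PO4^3-]^2
Ksp = (3s)^3(2s)^2 = 108s^5
With s = 1.77 x 10^-7: Ksp = 1.88 x 10^-32

Ksp ≈ 1.88 x 10^-32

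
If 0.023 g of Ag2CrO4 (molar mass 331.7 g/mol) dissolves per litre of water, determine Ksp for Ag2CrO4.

Molar solubility s = (2.3 x 10^-2 g/L) / (331.7 g/mol) = 6.93 × 10^-5 M.
Ag2CrO4(s) <=> 2 Ag^+(aq) + CrO4^2-(aq)
For each mole of Ag2CrO4 that dissolves: [Ag^+] = 2s, [CrO4^2-] = s.
Ksp = [Ag^+]^2[CrO4^2-]
Ksp = (2s)^2s = 4s^3
Ksp = 4 × (6.93 x 10^-5)^3 = 1.3 × 10^-12

Ksp = 1.3 × 10^-12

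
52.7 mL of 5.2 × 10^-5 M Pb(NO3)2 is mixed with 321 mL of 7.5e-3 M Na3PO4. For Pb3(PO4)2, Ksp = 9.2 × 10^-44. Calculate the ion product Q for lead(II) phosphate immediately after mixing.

Q = 1.6 × 10^-20

Total volume = 52.7 + 321 = 373.7 mL.
[Pb^2+] = 5.2 x 10^-5 × (52.7/373.7) = 7.33 × 10^-6 M
[PO4^3-] = 7.5 x 10^-3 × (321/373.7) = 6.44 × 10^-3 M
Pb3(PO4)2(s) <=> 3 Pb^2+ + 2 PO4^3-, so Q = [Pb^2+]^3[PO4^3-]^2
Q = (7.33 × 10^-6)^3(6.44 × 10^-3)^2 = 1.6 × 10^-20
Q > Ksp, so Pb3(PO4)2 will precipitate.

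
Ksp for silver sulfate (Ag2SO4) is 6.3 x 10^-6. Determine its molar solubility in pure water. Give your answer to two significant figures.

Ag2SO4(s) ⇌ 2 Ag^+(aq) + SO4^2-(aq)
Ksp = [Ag^+]^2[SO4^2-]
Let s = molar solubility. Then [Ag^+] = 2s and [SO4^2-] = s.
So Ksp = (2s)^2 × s = 4s^3
s^3 = 6.3 x 10^-6 / 4, so s = 1.2 x 10^-2 M

s = 1.2 × 10^-2 M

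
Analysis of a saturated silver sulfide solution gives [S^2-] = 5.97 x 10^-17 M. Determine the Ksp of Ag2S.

Ag2S(s) ⇌ 2 Ag^+ + S^2-
Stoichiometry gives [Ag^+] = (2/1)[S^2-] = 1.194 x 10^-16 M.
Ksp = [Ag^+]^2[S^2-]
Ksp = (1.194 x 10^-16)^2 × 5.97 × 10^-17 = 8.51 × 10^-49

Ksp ≈ 8.51e-49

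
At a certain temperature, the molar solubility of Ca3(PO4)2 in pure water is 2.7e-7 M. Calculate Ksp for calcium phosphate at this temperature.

Ksp ≈ 1.5e-31

Ca3(PO4)2(s) <=> 3 Ca^2+(aq) + 2 PO4^3-(aq)
If s mol/L of Ca3(PO4)2 dissolves, [Ca^2+] = 3s and [PO4^3-] = 2s.
Ksp = [Ca^2+]^3[PO4^3-]^2
So Ksp = (3s)^3 × (2s)^2 = 108s^5
With s = 2.7 × 10^-7: Ksp = 1.5 × 10^-31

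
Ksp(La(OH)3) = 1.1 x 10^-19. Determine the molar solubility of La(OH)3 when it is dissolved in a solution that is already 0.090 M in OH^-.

1.5 x 10^-16 M

La(OH)3(s) ⇌ La^3+(aq) + 3 OH^-(aq)
Ksp = [La^3+][OH^-]^3
Let s = moles of La(OH)3 that dissolve per litre. [La^3+] = s, [OH^-] = 0.090 + 3s ≈ 0.090 (common-ion effect: OH^- is already 0.090 M).
Ksp ≈ s × (0.090)^3
s = 1.5 × 10^-16 M
Check: 3s = 4.5 × 10^-16 ≪ 0.090, so the approximation is valid.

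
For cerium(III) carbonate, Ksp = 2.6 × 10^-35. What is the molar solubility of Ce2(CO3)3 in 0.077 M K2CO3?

Ce2(CO3)3(s) ⇌ 2 Ce^3+(aq) + 3 CO3^2-(aq)
Ksp = [Ce^3+]^2[CO3^2-]^3
If s mol/L dissolves here, [Ce^3+] = 2s, [CO3^2-] = 0.077 + 3s ≈ 0.077 (common-ion effect: CO3^2- is already 0.077 M).
Ksp ≈ (2s)^2 × (0.077)^3
s = 1.2 × 10^-16 M
Check: 3s = 3.6 × 10^-16 ≪ 0.077, so the approximation is valid.

s = 1.2e-16 M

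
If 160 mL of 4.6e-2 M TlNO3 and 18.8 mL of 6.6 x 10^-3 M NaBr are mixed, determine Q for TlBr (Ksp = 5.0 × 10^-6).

Total volume = 160 + 18.8 = 178.8 mL.
[Tl^+] = 4.6 × 10^-2 × (160/178.8) = 4.12 × 10^-2 M
[Br^-] = 6.6 x 10^-3 × (18.8/178.8) = 6.94 x 10^-4 M
TlBr(s) ⇌ Tl^+ + Br^-, so Q = [Tl^+][Br^-]
Q = (4.12 × 10^-2)(6.94 × 10^-4) = 2.9 × 10^-5
Q > Ksp, so TlBr will precipitate.

2.9 × 10^-5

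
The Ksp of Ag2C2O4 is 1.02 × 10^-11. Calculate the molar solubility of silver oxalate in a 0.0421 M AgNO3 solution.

5.75 x 10^-9 M

Ag2C2O4(s) ⇌ 2 Ag^+(aq) + C2O4^2-(aq)
Ksp = [Ag^+]^2[C2O4^2-]
Let s be the molar solubility in this solution. [Ag^+] = 0.0421 + 2s ≈ 0.0421, [C2O4^2-] = s (common-ion effect: Ag^+ is already 0.0421 M).
Ksp ≈ (0.0421)^2 × s
s = 5.75 × 10^-9 M
Check: 2s = 1.2 × 10^-8 ≪ 0.0421, so the approximation is valid.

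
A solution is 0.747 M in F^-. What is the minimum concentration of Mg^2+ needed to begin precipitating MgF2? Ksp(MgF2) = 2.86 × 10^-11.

5.13e-11 M

MgF2(s) ⇌ Mg^2+ + 2 F^-
Ksp = [Mg^2+][F^-]^2
Precipitation begins when Q = Ksp. With [F^-] = 0.747 M:
2.86 × 10^-11 = (0.747)^2 × [Mg^2+]
[Mg^2+] = (2.86 × 10^-11 / 5.580 × 10^-1) = 5.13 x 10^-11 M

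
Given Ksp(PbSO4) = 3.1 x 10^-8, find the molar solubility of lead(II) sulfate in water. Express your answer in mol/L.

PbSO4(s) ⇌ Pb^2+(aq) + SO4^2-(aq)
Ksp = [Pb^2+][SO4^2-]
With molar solubility s: [Pb^2+] = s, [SO4^2-] = s.
Ksp = s × s = s^2
s = (3.1 x 10^-8)^(1/2) = 1.8 × 10^-4 M

1.8 × 10^-4 M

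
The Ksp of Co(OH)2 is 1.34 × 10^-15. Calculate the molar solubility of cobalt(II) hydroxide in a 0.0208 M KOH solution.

s ≈ 3.10e-12 M

Co(OH)2(s) ⇌ Co^2+ + 2 OH^-
Ksp = [Co^2+][OH^-]^2
Let s be the molar solubility in this solution. [Co^2+] = s, [OH^-] = 0.0208 + 2s ≈ 0.0208 (since OH^- from KOH dominates).
Ksp ≈ s × (0.0208)^2
s = 3.10 x 10^-12 M
Check: 2s = 6.2 x 10^-12 ≪ 0.0208, so the approximation is valid.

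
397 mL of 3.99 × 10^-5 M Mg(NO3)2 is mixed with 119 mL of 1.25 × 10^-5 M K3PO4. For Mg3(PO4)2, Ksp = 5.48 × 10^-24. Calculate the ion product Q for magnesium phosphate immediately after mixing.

Total volume = 397 + 119 = 516 mL.
[Mg^2+] = 3.99 x 10^-5 × (397/516) = 3.070 × 10^-5 M
[PO4^3-] = 1.25 x 10^-5 × (119/516) = 2.883 × 10^-6 M
Mg3(PO4)2(s) ⇌ 3 Mg^2+(aq) + 2 PO4^3-(aq), so Q = [Mg^2+]^3[PO4^3-]^2
Q = (3.070 x 10^-5)^3(2.883 x 10^-6)^2 = 2.40 x 10^-25
Q < Ksp, so no precipitate of Mg3(PO4)2 forms.

Q = 2.40 x 10^-25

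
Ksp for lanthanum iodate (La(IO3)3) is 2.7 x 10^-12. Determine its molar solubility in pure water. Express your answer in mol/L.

s ≈ 5.6 x 10^-4 M

La(IO3)3(s) ⇌ La^3+(aq) + 3 IO3^-(aq)
Ksp = [La^3+][IO3^-]^3
For each mole of La(IO3)3 that dissolves: [La^3+] = s, [IO3^-] = 3s.
Ksp = s(3s)^3 = 27s^4
Solving, s = (2.7 x 10^-12/27)^(1/4) = 5.6 × 10^-4 M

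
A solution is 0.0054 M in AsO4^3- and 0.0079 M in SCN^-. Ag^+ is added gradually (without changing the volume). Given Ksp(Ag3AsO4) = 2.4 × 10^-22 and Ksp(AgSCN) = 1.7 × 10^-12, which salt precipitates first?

Precipitation of each salt starts when its ion product equals its Ksp.
For Ag3AsO4: 2.4 × 10^-22 = 0.0054 × [Ag^+]^3  ⇒  [Ag^+] = 3.5 × 10^-7 M.
For AgSCN: 1.7 × 10^-12 = 0.0079 × [Ag^+]  ⇒  [Ag^+] = 2.2 x 10^-10 M.
The salt with the lower threshold [Ag^+] precipitates first: AgSCN.

AgSCN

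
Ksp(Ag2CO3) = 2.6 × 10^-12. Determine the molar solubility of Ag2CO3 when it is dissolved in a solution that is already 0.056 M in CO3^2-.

Ag2CO3(s) ⇌ 2 Ag^+ + CO3^2-
Ksp = [Ag^+]^2[CO3^2-]
Let s = moles of Ag2CO3 that dissolve per litre. [Ag^+] = 2s, [CO3^2-] = 0.056 + s ≈ 0.056 (common-ion effect: CO3^2- is already 0.056 M).
Ksp ≈ (2s)^2 × 0.056
s = 3.4 × 10^-6 M
Check: s = 3.4 x 10^-6 ≪ 0.056, so the approximation is valid.

s = 3.4 × 10^-6 M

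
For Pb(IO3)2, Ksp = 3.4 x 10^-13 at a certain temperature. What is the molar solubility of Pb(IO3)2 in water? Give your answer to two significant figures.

4.4 × 10^-5 M

Pb(IO3)2(s) <=> Pb^2+(aq) + 2 IO3^-(aq)
Ksp = [Pb^2+][IO3^-]^2
Let s = molar solubility. Then [Pb^2+] = s and [IO3^-] = 2s.
Ksp = s(2s)^2 = 4s^3
s^3 = 3.4 x 10^-13 / 4, so s = 4.4 x 10^-5 M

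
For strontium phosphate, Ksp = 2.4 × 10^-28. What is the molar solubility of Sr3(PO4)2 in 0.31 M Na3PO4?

s ≈ 4.5 × 10^-10 M

Sr3(PO4)2(s) <=> 3 Sr^2+ + 2 PO4^3-
Ksp = [Sr^2+]^3[PO4^3-]^2
Let s = moles of Sr3(PO4)2 that dissolve per litre. [Sr^2+] = 3s, [PO4^3-] = 0.31 + 2s ≈ 0.31 (common-ion effect: PO4^3- is already 0.31 M).
Ksp ≈ (3s)^3 × (0.31)^2
s = 4.5 x 10^-10 M
Check: 2s = 9.0 × 10^-10 ≪ 0.31, so the approximation is valid.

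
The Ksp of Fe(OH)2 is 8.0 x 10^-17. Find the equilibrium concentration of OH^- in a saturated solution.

5.4 × 10^-6 M

Fe(OH)2(s) <=> Fe^2+(aq) + 2 OH^-(aq)
Ksp = [Fe^2+][OH^-]^2
With molar solubility s: [Fe^2+] = s, [OH^-] = 2s.
Ksp = s(2s)^2 = 4s^3
s^3 = 8.0 x 10^-17 / 4, so s = 2.71 x 10^-6 M
[OH^-] = 2s = 5.4 x 10^-6 M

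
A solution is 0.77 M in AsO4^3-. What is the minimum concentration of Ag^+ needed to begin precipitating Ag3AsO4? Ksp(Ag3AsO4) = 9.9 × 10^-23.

Ag3AsO4(s) ⇌ 3 Ag^+ + AsO4^3-
Ksp = [Ag^+]^3[AsO4^3-]
Precipitation begins when Q = Ksp. With [AsO4^3-] = 0.77 M:
9.9 × 10^-23 = (0.77) × [Ag^+]^3
[Ag^+] = (9.9 × 10^-23 / 7.7 × 10^-1)^(1/3) = 5.0 × 10^-8 M

[Ag^+] ≈ 5.0 × 10^-8 M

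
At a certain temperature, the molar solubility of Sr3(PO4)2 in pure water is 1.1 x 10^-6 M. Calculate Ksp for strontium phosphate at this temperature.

Sr3(PO4)2(s) ⇌ 3 Sr^2+ + 2 PO4^3-
Let s = molar solubility. Then [Sr^2+] = 3s and [PO4^3-] = 2s.
Ksp = [Sr^2+]^3[PO4^3-]^2
So Ksp = (3s)^3 × (2s)^2 = 108s^5
With s = 1.1 × 10^-6: Ksp = 1.7 × 10^-28

Ksp = 1.7 x 10^-28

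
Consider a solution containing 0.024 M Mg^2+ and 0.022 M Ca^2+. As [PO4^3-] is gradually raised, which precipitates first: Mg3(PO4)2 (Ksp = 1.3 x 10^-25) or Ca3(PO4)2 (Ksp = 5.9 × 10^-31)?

Ca3(PO4)2

Precipitation of each salt starts when its ion product equals its Ksp.
For Mg3(PO4)2: 1.3 x 10^-25 = (0.024)^3 × [PO4^3-]^2  ⇒  [PO4^3-] = 9.7 x 10^-11 M.
For Ca3(PO4)2: 5.9 × 10^-31 = (0.022)^3 × [PO4^3-]^2  ⇒  [PO4^3-] = 2.4 x 10^-13 M.
The salt with the lower threshold [PO4^3-] precipitates first: Ca3(PO4)2.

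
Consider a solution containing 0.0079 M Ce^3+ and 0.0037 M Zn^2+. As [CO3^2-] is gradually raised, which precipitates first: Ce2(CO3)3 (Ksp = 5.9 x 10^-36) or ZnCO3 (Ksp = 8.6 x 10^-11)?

Ce2(CO3)3

Each salt begins to precipitate when Q = Ksp, i.e. when [CO3^2-] reaches its threshold.
For Ce2(CO3)3: 5.9 x 10^-36 = (0.0079)^2 × [CO3^2-]^3  ⇒  [CO3^2-] = 4.6 x 10^-11 M.
For ZnCO3: 8.6 x 10^-11 = 0.0037 × [CO3^2-]  ⇒  [CO3^2-] = 2.3 × 10^-8 M.
The salt with the lower threshold [CO3^2-] precipitates first: Ce2(CO3)3.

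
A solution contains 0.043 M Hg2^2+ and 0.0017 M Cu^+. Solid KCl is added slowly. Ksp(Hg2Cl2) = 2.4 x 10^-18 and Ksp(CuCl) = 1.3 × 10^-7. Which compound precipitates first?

Each salt begins to precipitate when Q = Ksp, i.e. when [Cl^-] reaches its threshold.
For Hg2Cl2: 2.4 x 10^-18 = 0.043 × [Cl^-]^2  ⇒  [Cl^-] = 7.5 × 10^-9 M.
For CuCl: 1.3 × 10^-7 = 0.0017 × [Cl^-]  ⇒  [Cl^-] = 7.6 × 10^-5 M.
The salt with the lower threshold [Cl^-] precipitates first: Hg2Cl2.

Hg2Cl2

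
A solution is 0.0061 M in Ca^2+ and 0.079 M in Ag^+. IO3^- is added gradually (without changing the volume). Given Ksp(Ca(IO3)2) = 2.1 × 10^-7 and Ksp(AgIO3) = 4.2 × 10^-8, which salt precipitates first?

AgIO3

Precipitation of each salt starts when its ion product equals its Ksp.
For Ca(IO3)2: 2.1 × 10^-7 = 0.0061 × [IO3^-]^2  ⇒  [IO3^-] = 5.9 x 10^-3 M.
For AgIO3: 4.2 × 10^-8 = 0.079 × [IO3^-]  ⇒  [IO3^-] = 5.3 × 10^-7 M.
The salt with the lower threshold [IO3^-] precipitates first: AgIO3.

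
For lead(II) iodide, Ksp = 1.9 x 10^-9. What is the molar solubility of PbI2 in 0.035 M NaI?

PbI2(s) <=> Pb^2+ + 2 I^-
Ksp = [Pb^2+][I^-]^2
Let s be the molar solubility in this solution. [Pb^2+] = s, [I^-] = 0.035 + 2s ≈ 0.035 (Ksp is small, so little additional dissolves).
Ksp ≈ s × (0.035)^2
s = 1.6 × 10^-6 M
Check: 2s = 3.1 × 10^-6 ≪ 0.035, so the approximation is valid.

s = 1.6 × 10^-6 M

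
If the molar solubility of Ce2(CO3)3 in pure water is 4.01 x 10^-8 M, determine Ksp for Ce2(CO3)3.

Ce2(CO3)3(s) <=> 2 Ce^3+ + 3 CO3^2-
With molar solubility s: [Ce^3+] = 2s, [CO3^2-] = 3s.
Ksp = [Ce^3+]^2[CO3^2-]^3
Substituting: Ksp = (2s)^2(3s)^3 = 108s^5
Ksp = 108 × (4.01 × 10^-8)^5 = 1.12 x 10^-35

Ksp = 1.12e-35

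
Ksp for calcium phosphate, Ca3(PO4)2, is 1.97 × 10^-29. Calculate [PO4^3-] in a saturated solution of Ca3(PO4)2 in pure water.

1.42 x 10^-6 M

Ca3(PO4)2(s) <=> 3 Ca^2+ + 2 PO4^3-
Ksp = [Ca^2+]^3[PO4^3-]^2
If s mol/L of Ca3(PO4)2 dissolves, [Ca^2+] = 3s and [PO4^3-] = 2s.
Substituting: Ksp = (3s)^3(2s)^2 = 108s^5
Solving, s = (1.97 × 10^-29/108)^(1/5) = 7.116 × 10^-7 M
[PO4^3-] = 2s = 1.42 × 10^-6 M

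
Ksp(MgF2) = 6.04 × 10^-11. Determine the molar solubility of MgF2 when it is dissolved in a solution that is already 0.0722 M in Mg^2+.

s = 1.45e-5 M

MgF2(s) ⇌ Mg^2+ + 2 F^-
Ksp = [Mg^2+][F^-]^2
If s mol/L dissolves here, [Mg^2+] = 0.0722 + s ≈ 0.0722, [F^-] = 2s (Ksp is small, so little additional dissolves).
Ksp ≈ 0.0722 × (2s)^2
s = 1.45 × 10^-5 M
Check: s = 1.4 x 10^-5 ≪ 0.0722, so the approximation is valid.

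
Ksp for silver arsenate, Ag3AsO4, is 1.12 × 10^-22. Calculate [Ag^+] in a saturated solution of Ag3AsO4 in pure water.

Ag3AsO4(s) <=> 3 Ag^+ + AsO4^3-
Ksp = [Ag^+]^3[AsO4^3-]
With molar solubility s: [Ag^+] = 3s, [AsO4^3-] = s.
Substituting: Ksp = (3s)^3s = 27s^4
s = (1.12 × 10^-22 / 27)^(1/4) = 1.427 × 10^-6 M
[Ag^+] = 3s = 4.28 × 10^-6 M

[Ag^+] = 4.28e-6 M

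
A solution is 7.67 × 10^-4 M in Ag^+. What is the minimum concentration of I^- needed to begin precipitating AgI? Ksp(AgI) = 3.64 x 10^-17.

[I^-] ≈ 4.75 × 10^-14 M

AgI(s) <=> Ag^+ + I^-
Ksp = [Ag^+][I^-]
Precipitation begins when Q = Ksp. With [Ag^+] = 7.67 × 10^-4 M:
3.64 x 10^-17 = (7.67 × 10^-4) × [I^-]
[I^-] = (3.64 x 10^-17 / 7.67 x 10^-4) = 4.75 × 10^-14 M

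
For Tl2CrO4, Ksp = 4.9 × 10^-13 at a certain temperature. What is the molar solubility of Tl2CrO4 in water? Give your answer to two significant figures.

s = 5.0 x 10^-5 M

Tl2CrO4(s) ⇌ 2 Tl^+(aq) + CrO4^2-(aq)
Ksp = [Tl^+]^2[CrO4^2-]
If s mol/L of Tl2CrO4 dissolves, [Tl^+] = 2s and [CrO4^2-] = s.
Substituting: Ksp = (2s)^2s = 4s^3
s^3 = 4.9 × 10^-13 / 4, so s = 5.0 × 10^-5 M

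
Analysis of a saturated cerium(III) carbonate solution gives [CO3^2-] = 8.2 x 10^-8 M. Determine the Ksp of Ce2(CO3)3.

Ce2(CO3)3(s) <=> 2 Ce^3+(aq) + 3 CO3^2-(aq)
Stoichiometry gives [Ce^3+] = (2/3)[CO3^2-] = 5.47 × 10^-8 M.
Ksp = [Ce^3+]^2[CO3^2-]^3
Ksp = (5.47 × 10^-8)^2 × (8.2 × 10^-8)^3 = 1.6 × 10^-36

Ksp ≈ 1.6e-36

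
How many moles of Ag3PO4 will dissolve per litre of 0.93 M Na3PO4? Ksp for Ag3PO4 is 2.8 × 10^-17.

Ag3PO4(s) <=> 3 Ag^+(aq) + PO4^3-(aq)
Ksp = [Ag^+]^3[PO4^3-]
Let s be the molar solubility in this solution. [Ag^+] = 3s, [PO4^3-] = 0.93 + s ≈ 0.93 (since PO4^3- from Na3PO4 dominates).
Ksp ≈ (3s)^3 × 0.93
s = 1.0 × 10^-6 M
Check: s = 1.0 × 10^-6 ≪ 0.93, so the approximation is valid.

s ≈ 1.0e-6 M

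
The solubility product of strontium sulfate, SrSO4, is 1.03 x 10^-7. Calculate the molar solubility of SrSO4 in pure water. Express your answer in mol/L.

SrSO4(s) ⇌ Sr^2+(aq) + SO4^2-(aq)
Ksp = [Sr^2+][SO4^2-]
With molar solubility s: [Sr^2+] = s, [SO4^2-] = s.
Ksp = (s)(s) = s^2
s = (1.03 x 10^-7)^(1/2) = 3.21 x 10^-4 M

s ≈ 3.21 × 10^-4 M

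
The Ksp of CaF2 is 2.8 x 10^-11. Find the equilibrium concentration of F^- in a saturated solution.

CaF2(s) ⇌ Ca^2+ + 2 F^-
Ksp = [Ca^2+][F^-]^2
Let s = molar solubility. Then [Ca^2+] = s and [F^-] = 2s.
Ksp = s(2s)^2 = 4s^3
s = (2.8 x 10^-11 / 4)^(1/3) = 1.91 × 10^-4 M
[F^-] = 2s = 3.8 x 10^-4 M

[F^-] ≈ 3.8 × 10^-4 M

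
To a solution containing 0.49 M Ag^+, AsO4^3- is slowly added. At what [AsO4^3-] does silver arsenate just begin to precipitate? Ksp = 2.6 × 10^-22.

2.2 × 10^-21 M

Ag3AsO4(s) ⇌ 3 Ag^+ + AsO4^3-
Ksp = [Ag^+]^3[AsO4^3-]
Precipitation begins when Q = Ksp. With [Ag^+] = 0.49 M:
2.6 × 10^-22 = (0.49)^3 × [AsO4^3-]
[AsO4^3-] = (2.6 × 10^-22 / 1.18 × 10^-1) = 2.2 x 10^-21 M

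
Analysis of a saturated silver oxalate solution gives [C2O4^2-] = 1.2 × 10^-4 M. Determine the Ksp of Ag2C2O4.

Ag2C2O4(s) ⇌ 2 Ag^+(aq) + C2O4^2-(aq)
Stoichiometry gives [Ag^+] = (2/1)[C2O4^2-] = 2.40 × 10^-4 M.
Ksp = [Ag^+]^2[C2O4^2-]
Ksp = (2.40 × 10^-4)^2 × 1.2 × 10^-4 = 6.9 x 10^-12

Ksp ≈ 6.9e-12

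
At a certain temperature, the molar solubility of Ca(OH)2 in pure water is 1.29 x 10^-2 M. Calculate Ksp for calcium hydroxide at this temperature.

Ksp ≈ 8.59e-6

Ca(OH)2(s) <=> Ca^2+ + 2 OH^-
For each mole of Ca(OH)2 that dissolves: [Ca^2+] = s, [OH^-] = 2s.
Ksp = [Ca^2+][OH^-]^2
So Ksp = s × (2s)^2 = 4s^3
Ksp = 4 × (1.29 x 10^-2)^3 = 8.59 × 10^-6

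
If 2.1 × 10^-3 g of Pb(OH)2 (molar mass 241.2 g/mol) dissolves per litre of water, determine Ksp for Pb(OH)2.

Ksp ≈ 2.6e-15

Molar solubility s = (2.1 x 10^-3 g/L) / (241.2 g/mol) = 8.71 × 10^-6 M.
Pb(OH)2(s) ⇌ Pb^2+(aq) + 2 OH^-(aq)
Let s = molar solubility. Then [Pb^2+] = s and [OH^-] = 2s.
Ksp = [Pb^2+][OH^-]^2
Substituting: Ksp = s(2s)^2 = 4s^3
With s = 8.71 × 10^-6: Ksp = 2.6 × 10^-15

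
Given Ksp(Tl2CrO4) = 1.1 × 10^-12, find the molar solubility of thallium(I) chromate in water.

Tl2CrO4(s) ⇌ 2 Tl^+ + CrO4^2-
Ksp = [Tl^+]^2[CrO4^2-]
Let s = molar solubility. Then [Tl^+] = 2s and [CrO4^2-] = s.
So Ksp = (2s)^2 × s = 4s^3
s^3 = 1.1 × 10^-12 / 4, so s = 6.5 x 10^-5 M

s = 6.5 x 10^-5 M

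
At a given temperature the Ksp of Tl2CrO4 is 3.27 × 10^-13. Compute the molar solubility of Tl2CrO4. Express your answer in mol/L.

Tl2CrO4(s) ⇌ 2 Tl^+ + CrO4^2-
Ksp = [Tl^+]^2[CrO4^2-]
Let s = molar solubility. Then [Tl^+] = 2s and [CrO4^2-] = s.
Ksp = (2s)^2s = 4s^3
s^3 = 3.27 × 10^-13 / 4, so s = 4.34 × 10^-5 M

s = 4.34 × 10^-5 M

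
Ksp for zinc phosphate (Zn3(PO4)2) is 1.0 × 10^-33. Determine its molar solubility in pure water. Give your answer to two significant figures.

s ≈ 9.8 × 10^-8 M

Zn3(PO4)2(s) <=> 3 Zn^2+(aq) + 2 PO4^3-(aq)
Ksp = [Zn^2+]^3[PO4^3-]^2
If s mol/L of Zn3(PO4)2 dissolves, [Zn^2+] = 3s and [PO4^3-] = 2s.
Substituting: Ksp = (3s)^3(2s)^2 = 108s^5
s^5 = 1.0 × 10^-33 / 108, so s = 9.8 × 10^-8 M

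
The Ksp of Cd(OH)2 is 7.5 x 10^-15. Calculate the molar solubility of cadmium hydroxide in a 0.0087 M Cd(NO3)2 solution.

Cd(OH)2(s) ⇌ Cd^2+(aq) + 2 OH^-(aq)
Ksp = [Cd^2+][OH^-]^2
If s mol/L dissolves here, [Cd^2+] = 0.0087 + s ≈ 0.0087, [OH^-] = 2s (common-ion effect: Cd^2+ is already 0.0087 M).
Ksp ≈ 0.0087 × (2s)^2
s = 4.6 × 10^-7 M
Check: s = 4.6 x 10^-7 ≪ 0.0087, so the approximation is valid.

s ≈ 4.6e-7 M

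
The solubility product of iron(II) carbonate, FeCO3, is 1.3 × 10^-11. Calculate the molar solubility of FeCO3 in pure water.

FeCO3(s) <=> Fe^2+ + CO3^2-
Ksp = [Fe^2+][CO3^2-]
For each mole of FeCO3 that dissolves: [Fe^2+] = s, [CO3^2-] = s.
Ksp = s^2
s = (1.3 × 10^-11)^(1/2) = 3.6 x 10^-6 M

s = 3.6e-6 M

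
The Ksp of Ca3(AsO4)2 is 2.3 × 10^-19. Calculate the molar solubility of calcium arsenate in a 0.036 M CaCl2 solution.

3.5e-8 M

Ca3(AsO4)2(s) <=> 3 Ca^2+(aq) + 2 AsO4^3-(aq)
Ksp = [Ca^2+]^3[AsO4^3-]^2
Let s be the molar solubility in this solution. [Ca^2+] = 0.036 + 3s ≈ 0.036, [AsO4^3-] = 2s (since Ca^2+ from CaCl2 dominates).
Ksp ≈ (0.036)^3 × (2s)^2
s = 3.5 x 10^-8 M
Check: 3s = 1.1 × 10^-7 ≪ 0.036, so the approximation is valid.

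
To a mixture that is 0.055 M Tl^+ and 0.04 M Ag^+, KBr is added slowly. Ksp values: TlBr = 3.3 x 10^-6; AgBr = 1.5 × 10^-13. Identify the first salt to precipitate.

AgBr

Each salt begins to precipitate when Q = Ksp, i.e. when [Br^-] reaches its threshold.
For TlBr: 3.3 x 10^-6 = 0.055 × [Br^-]  ⇒  [Br^-] = 6.0 × 10^-5 M.
For AgBr: 1.5 × 10^-13 = 0.04 × [Br^-]  ⇒  [Br^-] = 3.8 x 10^-12 M.
The salt with the lower threshold [Br^-] precipitates first: AgBr.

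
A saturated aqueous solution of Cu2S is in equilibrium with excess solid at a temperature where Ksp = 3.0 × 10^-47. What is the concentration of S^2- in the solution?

[S^2-] ≈ 2.0e-16 M

Cu2S(s) ⇌ 2 Cu^+ + S^2-
Ksp = [Cu^+]^2[S^2-]
For each mole of Cu2S that dissolves: [Cu^+] = 2s, [S^2-] = s.
Ksp = (2s)^2s = 4s^3
Solving, s = (3.0 × 10^-47/4)^(1/3) = 1.96 × 10^-16 M
[S^2-] = s = 2.0 × 10^-16 M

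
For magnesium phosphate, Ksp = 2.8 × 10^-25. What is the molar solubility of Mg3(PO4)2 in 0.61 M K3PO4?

Mg3(PO4)2(s) ⇌ 3 Mg^2+(aq) + 2 PO4^3-(aq)
Ksp = [Mg^2+]^3[PO4^3-]^2
Let s = moles of Mg3(PO4)2 that dissolve per litre. [Mg^2+] = 3s, [PO4^3-] = 0.61 + 2s ≈ 0.61 (common-ion effect: PO4^3- is already 0.61 M).
Ksp ≈ (3s)^3 × (0.61)^2
s = 3.0 × 10^-9 M
Check: 2s = 6.1 × 10^-9 ≪ 0.61, so the approximation is valid.

s ≈ 3.0 x 10^-9 M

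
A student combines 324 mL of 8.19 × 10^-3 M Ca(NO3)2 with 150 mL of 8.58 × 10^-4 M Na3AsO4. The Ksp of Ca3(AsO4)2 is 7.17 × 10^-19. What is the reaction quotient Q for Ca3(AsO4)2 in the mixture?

Total volume = 324 + 150 = 474 mL.
[Ca^2+] = 8.19 × 10^-3 × (324/474) = 5.598 x 10^-3 M
[AsO4^3-] = 8.58 × 10^-4 × (150/474) = 2.715 × 10^-4 M
Ca3(AsO4)2(s) ⇌ 3 Ca^2+(aq) + 2 AsO4^3-(aq), so Q = [Ca^2+]^3[AsO4^3-]^2
Q = (5.598 x 10^-3)^3(2.715 × 10^-4)^2 = 1.29 × 10^-14
Q > Ksp, so Ca3(AsO4)2 will precipitate.

1.29 x 10^-14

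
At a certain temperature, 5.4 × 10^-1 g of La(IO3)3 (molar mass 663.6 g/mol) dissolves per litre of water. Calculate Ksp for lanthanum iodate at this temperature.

Molar solubility s = (5.4 × 10^-1 g/L) / (663.6 g/mol) = 8.14 × 10^-4 M.
La(IO3)3(s) ⇌ La^3+ + 3 IO3^-
With molar solubility s: [La^3+] = s, [IO3^-] = 3s.
Ksp = [La^3+][IO3^-]^3
So Ksp = s × (3s)^3 = 27s^4
With s = 8.14 x 10^-4: Ksp = 1.2 x 10^-11

Ksp = 1.2 × 10^-11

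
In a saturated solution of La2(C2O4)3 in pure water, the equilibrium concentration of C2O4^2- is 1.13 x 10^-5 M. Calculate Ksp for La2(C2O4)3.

La2(C2O4)3(s) ⇌ 2 La^3+(aq) + 3 C2O4^2-(aq)
Stoichiometry gives [La^3+] = (2/3)[C2O4^2-] = 7.533 x 10^-6 M.
Ksp = [La^3+]^2[C2O4^2-]^3
Ksp = (7.533 x 10^-6)^2 × (1.13 x 10^-5)^3 = 8.19 x 10^-26

Ksp ≈ 8.19e-26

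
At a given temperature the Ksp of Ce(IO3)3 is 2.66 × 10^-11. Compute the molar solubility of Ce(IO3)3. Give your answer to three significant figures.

s ≈ 9.96 × 10^-4 M

Ce(IO3)3(s) ⇌ Ce^3+ + 3 IO3^-
Ksp = [Ce^3+][IO3^-]^3
With molar solubility s: [Ce^3+] = s, [IO3^-] = 3s.
So Ksp = s × (3s)^3 = 27s^4
Solving, s = (2.66 × 10^-11/27)^(1/4) = 9.96 x 10^-4 M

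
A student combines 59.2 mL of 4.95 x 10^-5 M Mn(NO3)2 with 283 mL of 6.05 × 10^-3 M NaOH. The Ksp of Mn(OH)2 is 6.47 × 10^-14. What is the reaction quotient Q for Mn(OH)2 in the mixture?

Q = 2.14 × 10^-10

Total volume = 59.2 + 283 = 342.2 mL.
[Mn^2+] = 4.95 × 10^-5 × (59.2/342.2) = 8.563 × 10^-6 M
[OH^-] = 6.05 × 10^-3 × (283/342.2) = 5.003 x 10^-3 M
Mn(OH)2(s) ⇌ Mn^2+ + 2 OH^-, so Q = [Mn^2+][OH^-]^2
Q = (8.563 x 10^-6)(5.003 × 10^-3)^2 = 2.14 × 10^-10
Q > Ksp, so Mn(OH)2 will precipitate.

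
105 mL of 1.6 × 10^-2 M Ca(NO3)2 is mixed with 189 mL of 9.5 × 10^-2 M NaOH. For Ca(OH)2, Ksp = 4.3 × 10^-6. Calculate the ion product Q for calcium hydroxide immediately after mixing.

Total volume = 105 + 189 = 294 mL.
[Ca^2+] = 1.6 x 10^-2 × (105/294) = 5.71 x 10^-3 M
[OH^-] = 9.5 × 10^-2 × (189/294) = 6.11 × 10^-2 M
Ca(OH)2(s) ⇌ Ca^2+ + 2 OH^-, so Q = [Ca^2+][OH^-]^2
Q = (5.71 × 10^-3)(6.11 × 10^-2)^2 = 2.1 × 10^-5
Q > Ksp, so Ca(OH)2 will precipitate.

Q ≈ 2.1e-5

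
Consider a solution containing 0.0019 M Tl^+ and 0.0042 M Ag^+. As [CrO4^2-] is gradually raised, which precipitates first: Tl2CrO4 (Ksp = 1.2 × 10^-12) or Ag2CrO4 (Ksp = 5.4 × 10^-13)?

Precipitation of each salt starts when its ion product equals its Ksp.
For Tl2CrO4: 1.2 × 10^-12 = (0.0019)^2 × [CrO4^2-]  ⇒  [CrO4^2-] = 3.3 × 10^-7 M.
For Ag2CrO4: 5.4 × 10^-13 = (0.0042)^2 × [CrO4^2-]  ⇒  [CrO4^2-] = 3.1 x 10^-8 M.
The salt with the lower threshold [CrO4^2-] precipitates first: Ag2CrO4.

Ag2CrO4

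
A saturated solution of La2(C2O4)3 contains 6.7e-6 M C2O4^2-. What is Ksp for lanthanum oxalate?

La2(C2O4)3(s) ⇌ 2 La^3+(aq) + 3 C2O4^2-(aq)
Stoichiometry gives [La^3+] = (2/3)[C2O4^2-] = 4.47 × 10^-6 M.
Ksp = [La^3+]^2[C2O4^2-]^3
Ksp = (4.47 x 10^-6)^2 × (6.7 × 10^-6)^3 = 6.0 × 10^-27

6.0e-27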